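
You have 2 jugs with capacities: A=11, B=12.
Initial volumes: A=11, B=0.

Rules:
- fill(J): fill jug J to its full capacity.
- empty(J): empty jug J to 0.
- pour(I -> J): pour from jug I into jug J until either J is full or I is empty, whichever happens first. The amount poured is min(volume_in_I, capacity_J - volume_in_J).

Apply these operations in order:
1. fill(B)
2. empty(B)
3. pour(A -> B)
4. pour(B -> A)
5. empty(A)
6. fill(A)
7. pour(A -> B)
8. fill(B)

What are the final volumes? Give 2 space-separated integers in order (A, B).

Answer: 0 12

Derivation:
Step 1: fill(B) -> (A=11 B=12)
Step 2: empty(B) -> (A=11 B=0)
Step 3: pour(A -> B) -> (A=0 B=11)
Step 4: pour(B -> A) -> (A=11 B=0)
Step 5: empty(A) -> (A=0 B=0)
Step 6: fill(A) -> (A=11 B=0)
Step 7: pour(A -> B) -> (A=0 B=11)
Step 8: fill(B) -> (A=0 B=12)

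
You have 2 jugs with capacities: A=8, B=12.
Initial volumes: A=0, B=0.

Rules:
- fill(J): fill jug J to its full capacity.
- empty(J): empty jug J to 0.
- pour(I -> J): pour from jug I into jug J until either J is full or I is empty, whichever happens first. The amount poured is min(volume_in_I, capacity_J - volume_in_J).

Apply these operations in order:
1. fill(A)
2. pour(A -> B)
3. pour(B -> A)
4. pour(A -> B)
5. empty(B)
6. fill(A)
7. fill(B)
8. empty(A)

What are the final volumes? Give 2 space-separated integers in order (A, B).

Answer: 0 12

Derivation:
Step 1: fill(A) -> (A=8 B=0)
Step 2: pour(A -> B) -> (A=0 B=8)
Step 3: pour(B -> A) -> (A=8 B=0)
Step 4: pour(A -> B) -> (A=0 B=8)
Step 5: empty(B) -> (A=0 B=0)
Step 6: fill(A) -> (A=8 B=0)
Step 7: fill(B) -> (A=8 B=12)
Step 8: empty(A) -> (A=0 B=12)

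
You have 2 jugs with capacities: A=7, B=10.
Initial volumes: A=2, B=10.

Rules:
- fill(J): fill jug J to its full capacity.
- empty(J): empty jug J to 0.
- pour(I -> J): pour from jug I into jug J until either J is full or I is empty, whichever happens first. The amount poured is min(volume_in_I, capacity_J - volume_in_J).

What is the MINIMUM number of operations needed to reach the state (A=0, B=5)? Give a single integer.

Answer: 2

Derivation:
BFS from (A=2, B=10). One shortest path:
  1. pour(B -> A) -> (A=7 B=5)
  2. empty(A) -> (A=0 B=5)
Reached target in 2 moves.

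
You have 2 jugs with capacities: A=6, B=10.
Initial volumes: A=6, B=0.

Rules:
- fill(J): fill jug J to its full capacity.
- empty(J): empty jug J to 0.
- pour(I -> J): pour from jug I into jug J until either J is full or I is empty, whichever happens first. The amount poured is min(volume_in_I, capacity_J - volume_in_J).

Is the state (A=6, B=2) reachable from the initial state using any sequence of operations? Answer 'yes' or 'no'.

Answer: yes

Derivation:
BFS from (A=6, B=0):
  1. pour(A -> B) -> (A=0 B=6)
  2. fill(A) -> (A=6 B=6)
  3. pour(A -> B) -> (A=2 B=10)
  4. empty(B) -> (A=2 B=0)
  5. pour(A -> B) -> (A=0 B=2)
  6. fill(A) -> (A=6 B=2)
Target reached → yes.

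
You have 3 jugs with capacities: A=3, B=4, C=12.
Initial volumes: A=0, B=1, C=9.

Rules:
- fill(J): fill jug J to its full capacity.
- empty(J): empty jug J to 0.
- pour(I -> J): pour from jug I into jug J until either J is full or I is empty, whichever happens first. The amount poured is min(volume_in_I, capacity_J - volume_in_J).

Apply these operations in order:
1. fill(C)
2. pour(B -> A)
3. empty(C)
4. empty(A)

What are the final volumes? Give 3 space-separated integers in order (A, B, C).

Step 1: fill(C) -> (A=0 B=1 C=12)
Step 2: pour(B -> A) -> (A=1 B=0 C=12)
Step 3: empty(C) -> (A=1 B=0 C=0)
Step 4: empty(A) -> (A=0 B=0 C=0)

Answer: 0 0 0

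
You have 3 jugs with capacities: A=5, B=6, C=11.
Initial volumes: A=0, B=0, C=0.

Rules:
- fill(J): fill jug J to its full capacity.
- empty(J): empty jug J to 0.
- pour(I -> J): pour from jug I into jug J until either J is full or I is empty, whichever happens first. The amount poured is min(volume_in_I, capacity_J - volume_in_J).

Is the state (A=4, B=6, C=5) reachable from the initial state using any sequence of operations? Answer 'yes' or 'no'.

BFS from (A=0, B=0, C=0):
  1. fill(A) -> (A=5 B=0 C=0)
  2. pour(A -> B) -> (A=0 B=5 C=0)
  3. fill(A) -> (A=5 B=5 C=0)
  4. pour(A -> C) -> (A=0 B=5 C=5)
  5. fill(A) -> (A=5 B=5 C=5)
  6. pour(A -> B) -> (A=4 B=6 C=5)
Target reached → yes.

Answer: yes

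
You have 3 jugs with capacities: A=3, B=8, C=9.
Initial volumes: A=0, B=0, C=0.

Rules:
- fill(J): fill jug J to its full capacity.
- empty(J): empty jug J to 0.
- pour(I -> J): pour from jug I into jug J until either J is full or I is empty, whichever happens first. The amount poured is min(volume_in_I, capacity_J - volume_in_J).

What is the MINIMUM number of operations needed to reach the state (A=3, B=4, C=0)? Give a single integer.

BFS from (A=0, B=0, C=0). One shortest path:
  1. fill(B) -> (A=0 B=8 C=0)
  2. pour(B -> A) -> (A=3 B=5 C=0)
  3. pour(B -> C) -> (A=3 B=0 C=5)
  4. fill(B) -> (A=3 B=8 C=5)
  5. pour(B -> C) -> (A=3 B=4 C=9)
  6. empty(C) -> (A=3 B=4 C=0)
Reached target in 6 moves.

Answer: 6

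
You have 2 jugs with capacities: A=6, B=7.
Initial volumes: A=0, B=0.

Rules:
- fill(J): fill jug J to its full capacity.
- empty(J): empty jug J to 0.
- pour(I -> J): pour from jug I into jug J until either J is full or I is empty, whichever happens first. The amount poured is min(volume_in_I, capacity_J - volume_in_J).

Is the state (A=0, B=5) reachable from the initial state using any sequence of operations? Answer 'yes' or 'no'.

Answer: yes

Derivation:
BFS from (A=0, B=0):
  1. fill(A) -> (A=6 B=0)
  2. pour(A -> B) -> (A=0 B=6)
  3. fill(A) -> (A=6 B=6)
  4. pour(A -> B) -> (A=5 B=7)
  5. empty(B) -> (A=5 B=0)
  6. pour(A -> B) -> (A=0 B=5)
Target reached → yes.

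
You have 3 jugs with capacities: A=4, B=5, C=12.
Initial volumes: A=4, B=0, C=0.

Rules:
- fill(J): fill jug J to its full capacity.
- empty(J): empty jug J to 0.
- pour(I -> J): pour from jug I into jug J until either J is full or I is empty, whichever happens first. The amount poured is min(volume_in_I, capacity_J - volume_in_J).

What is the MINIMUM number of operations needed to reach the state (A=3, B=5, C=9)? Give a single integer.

BFS from (A=4, B=0, C=0). One shortest path:
  1. fill(B) -> (A=4 B=5 C=0)
  2. pour(A -> C) -> (A=0 B=5 C=4)
  3. fill(A) -> (A=4 B=5 C=4)
  4. pour(B -> C) -> (A=4 B=0 C=9)
  5. pour(A -> B) -> (A=0 B=4 C=9)
  6. fill(A) -> (A=4 B=4 C=9)
  7. pour(A -> B) -> (A=3 B=5 C=9)
Reached target in 7 moves.

Answer: 7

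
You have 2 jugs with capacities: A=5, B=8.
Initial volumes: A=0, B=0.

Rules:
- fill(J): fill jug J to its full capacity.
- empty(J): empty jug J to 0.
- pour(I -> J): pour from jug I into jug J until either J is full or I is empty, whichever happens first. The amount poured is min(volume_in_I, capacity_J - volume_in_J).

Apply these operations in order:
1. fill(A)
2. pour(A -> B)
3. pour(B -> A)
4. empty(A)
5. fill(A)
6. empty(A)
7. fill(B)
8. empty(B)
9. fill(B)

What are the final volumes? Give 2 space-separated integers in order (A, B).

Answer: 0 8

Derivation:
Step 1: fill(A) -> (A=5 B=0)
Step 2: pour(A -> B) -> (A=0 B=5)
Step 3: pour(B -> A) -> (A=5 B=0)
Step 4: empty(A) -> (A=0 B=0)
Step 5: fill(A) -> (A=5 B=0)
Step 6: empty(A) -> (A=0 B=0)
Step 7: fill(B) -> (A=0 B=8)
Step 8: empty(B) -> (A=0 B=0)
Step 9: fill(B) -> (A=0 B=8)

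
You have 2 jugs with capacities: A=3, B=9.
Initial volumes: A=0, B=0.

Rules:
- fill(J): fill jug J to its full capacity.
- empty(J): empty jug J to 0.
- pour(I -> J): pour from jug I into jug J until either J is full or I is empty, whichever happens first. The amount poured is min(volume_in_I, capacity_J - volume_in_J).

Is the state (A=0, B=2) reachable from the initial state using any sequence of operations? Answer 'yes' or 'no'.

BFS explored all 8 reachable states.
Reachable set includes: (0,0), (0,3), (0,6), (0,9), (3,0), (3,3), (3,6), (3,9)
Target (A=0, B=2) not in reachable set → no.

Answer: no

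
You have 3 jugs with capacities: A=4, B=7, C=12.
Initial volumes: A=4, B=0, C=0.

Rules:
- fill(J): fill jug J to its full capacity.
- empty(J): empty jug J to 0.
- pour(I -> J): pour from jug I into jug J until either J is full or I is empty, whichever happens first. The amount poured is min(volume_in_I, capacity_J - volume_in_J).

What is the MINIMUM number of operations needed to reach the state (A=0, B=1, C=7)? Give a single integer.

BFS from (A=4, B=0, C=0). One shortest path:
  1. pour(A -> B) -> (A=0 B=4 C=0)
  2. fill(A) -> (A=4 B=4 C=0)
  3. pour(A -> B) -> (A=1 B=7 C=0)
  4. pour(B -> C) -> (A=1 B=0 C=7)
  5. pour(A -> B) -> (A=0 B=1 C=7)
Reached target in 5 moves.

Answer: 5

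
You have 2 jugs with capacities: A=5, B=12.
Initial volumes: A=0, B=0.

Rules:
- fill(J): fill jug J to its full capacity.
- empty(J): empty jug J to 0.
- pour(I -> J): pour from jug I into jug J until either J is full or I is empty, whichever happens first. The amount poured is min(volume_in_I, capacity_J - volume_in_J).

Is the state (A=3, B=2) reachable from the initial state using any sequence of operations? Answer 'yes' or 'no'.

Answer: no

Derivation:
BFS explored all 34 reachable states.
Reachable set includes: (0,0), (0,1), (0,2), (0,3), (0,4), (0,5), (0,6), (0,7), (0,8), (0,9), (0,10), (0,11) ...
Target (A=3, B=2) not in reachable set → no.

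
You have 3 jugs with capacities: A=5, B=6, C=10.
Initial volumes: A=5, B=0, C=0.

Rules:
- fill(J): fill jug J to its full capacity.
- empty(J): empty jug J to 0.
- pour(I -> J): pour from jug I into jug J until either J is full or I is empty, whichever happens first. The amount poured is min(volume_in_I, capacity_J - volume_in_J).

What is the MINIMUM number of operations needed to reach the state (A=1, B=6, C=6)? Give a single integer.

Answer: 7

Derivation:
BFS from (A=5, B=0, C=0). One shortest path:
  1. fill(B) -> (A=5 B=6 C=0)
  2. pour(B -> C) -> (A=5 B=0 C=6)
  3. fill(B) -> (A=5 B=6 C=6)
  4. pour(A -> C) -> (A=1 B=6 C=10)
  5. empty(C) -> (A=1 B=6 C=0)
  6. pour(B -> C) -> (A=1 B=0 C=6)
  7. fill(B) -> (A=1 B=6 C=6)
Reached target in 7 moves.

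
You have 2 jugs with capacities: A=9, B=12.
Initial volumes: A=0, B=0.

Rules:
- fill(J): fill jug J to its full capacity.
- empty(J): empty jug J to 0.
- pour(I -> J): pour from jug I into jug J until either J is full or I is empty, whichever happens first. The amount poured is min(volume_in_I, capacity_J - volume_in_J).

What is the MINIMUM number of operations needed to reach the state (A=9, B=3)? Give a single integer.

Answer: 2

Derivation:
BFS from (A=0, B=0). One shortest path:
  1. fill(B) -> (A=0 B=12)
  2. pour(B -> A) -> (A=9 B=3)
Reached target in 2 moves.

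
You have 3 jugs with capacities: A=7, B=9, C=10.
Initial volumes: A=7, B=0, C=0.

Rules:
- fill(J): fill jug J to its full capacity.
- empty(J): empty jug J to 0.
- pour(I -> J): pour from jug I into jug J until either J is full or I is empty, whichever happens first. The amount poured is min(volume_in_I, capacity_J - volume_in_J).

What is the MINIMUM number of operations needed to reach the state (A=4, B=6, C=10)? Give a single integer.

BFS from (A=7, B=0, C=0). One shortest path:
  1. fill(B) -> (A=7 B=9 C=0)
  2. pour(A -> C) -> (A=0 B=9 C=7)
  3. fill(A) -> (A=7 B=9 C=7)
  4. pour(B -> C) -> (A=7 B=6 C=10)
  5. empty(C) -> (A=7 B=6 C=0)
  6. pour(A -> C) -> (A=0 B=6 C=7)
  7. fill(A) -> (A=7 B=6 C=7)
  8. pour(A -> C) -> (A=4 B=6 C=10)
Reached target in 8 moves.

Answer: 8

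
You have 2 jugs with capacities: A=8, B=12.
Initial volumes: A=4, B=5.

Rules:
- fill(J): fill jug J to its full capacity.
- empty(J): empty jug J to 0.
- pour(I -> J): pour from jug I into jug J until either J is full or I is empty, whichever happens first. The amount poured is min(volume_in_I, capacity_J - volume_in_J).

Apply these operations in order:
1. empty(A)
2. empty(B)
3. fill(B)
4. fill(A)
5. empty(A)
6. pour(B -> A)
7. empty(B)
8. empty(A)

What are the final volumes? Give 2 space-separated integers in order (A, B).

Answer: 0 0

Derivation:
Step 1: empty(A) -> (A=0 B=5)
Step 2: empty(B) -> (A=0 B=0)
Step 3: fill(B) -> (A=0 B=12)
Step 4: fill(A) -> (A=8 B=12)
Step 5: empty(A) -> (A=0 B=12)
Step 6: pour(B -> A) -> (A=8 B=4)
Step 7: empty(B) -> (A=8 B=0)
Step 8: empty(A) -> (A=0 B=0)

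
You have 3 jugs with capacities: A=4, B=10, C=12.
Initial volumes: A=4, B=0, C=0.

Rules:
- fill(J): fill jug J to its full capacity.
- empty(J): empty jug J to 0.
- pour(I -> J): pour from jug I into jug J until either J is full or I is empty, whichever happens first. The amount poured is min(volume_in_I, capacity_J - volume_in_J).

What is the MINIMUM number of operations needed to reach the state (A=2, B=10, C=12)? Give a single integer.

Answer: 4

Derivation:
BFS from (A=4, B=0, C=0). One shortest path:
  1. fill(B) -> (A=4 B=10 C=0)
  2. pour(B -> C) -> (A=4 B=0 C=10)
  3. fill(B) -> (A=4 B=10 C=10)
  4. pour(A -> C) -> (A=2 B=10 C=12)
Reached target in 4 moves.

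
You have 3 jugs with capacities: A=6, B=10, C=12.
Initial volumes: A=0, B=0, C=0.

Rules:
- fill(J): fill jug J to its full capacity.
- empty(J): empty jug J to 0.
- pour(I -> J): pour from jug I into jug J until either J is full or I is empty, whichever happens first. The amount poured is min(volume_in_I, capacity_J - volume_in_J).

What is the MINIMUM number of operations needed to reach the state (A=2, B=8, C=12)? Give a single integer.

BFS from (A=0, B=0, C=0). One shortest path:
  1. fill(C) -> (A=0 B=0 C=12)
  2. pour(C -> B) -> (A=0 B=10 C=2)
  3. pour(C -> A) -> (A=2 B=10 C=0)
  4. pour(B -> C) -> (A=2 B=0 C=10)
  5. fill(B) -> (A=2 B=10 C=10)
  6. pour(B -> C) -> (A=2 B=8 C=12)
Reached target in 6 moves.

Answer: 6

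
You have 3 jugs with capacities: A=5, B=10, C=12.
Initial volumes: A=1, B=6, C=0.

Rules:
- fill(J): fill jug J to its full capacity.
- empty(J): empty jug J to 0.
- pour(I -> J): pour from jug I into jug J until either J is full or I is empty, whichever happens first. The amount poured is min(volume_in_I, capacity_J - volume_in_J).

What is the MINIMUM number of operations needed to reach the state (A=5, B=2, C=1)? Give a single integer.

BFS from (A=1, B=6, C=0). One shortest path:
  1. empty(B) -> (A=1 B=0 C=0)
  2. fill(C) -> (A=1 B=0 C=12)
  3. pour(C -> B) -> (A=1 B=10 C=2)
  4. empty(B) -> (A=1 B=0 C=2)
  5. pour(C -> B) -> (A=1 B=2 C=0)
  6. pour(A -> C) -> (A=0 B=2 C=1)
  7. fill(A) -> (A=5 B=2 C=1)
Reached target in 7 moves.

Answer: 7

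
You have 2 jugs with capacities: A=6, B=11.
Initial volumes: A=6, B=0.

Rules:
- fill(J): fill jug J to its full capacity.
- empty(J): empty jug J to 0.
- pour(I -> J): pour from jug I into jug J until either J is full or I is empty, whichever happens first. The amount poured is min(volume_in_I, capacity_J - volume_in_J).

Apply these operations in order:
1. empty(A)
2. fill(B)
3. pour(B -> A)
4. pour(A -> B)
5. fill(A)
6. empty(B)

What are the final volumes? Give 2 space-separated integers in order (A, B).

Answer: 6 0

Derivation:
Step 1: empty(A) -> (A=0 B=0)
Step 2: fill(B) -> (A=0 B=11)
Step 3: pour(B -> A) -> (A=6 B=5)
Step 4: pour(A -> B) -> (A=0 B=11)
Step 5: fill(A) -> (A=6 B=11)
Step 6: empty(B) -> (A=6 B=0)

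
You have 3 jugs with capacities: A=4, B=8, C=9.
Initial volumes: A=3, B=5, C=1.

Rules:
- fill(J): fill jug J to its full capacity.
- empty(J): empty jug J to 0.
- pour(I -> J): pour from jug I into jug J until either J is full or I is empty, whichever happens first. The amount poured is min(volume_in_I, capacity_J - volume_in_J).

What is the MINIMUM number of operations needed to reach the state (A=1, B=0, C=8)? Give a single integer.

BFS from (A=3, B=5, C=1). One shortest path:
  1. pour(A -> B) -> (A=0 B=8 C=1)
  2. pour(C -> A) -> (A=1 B=8 C=0)
  3. pour(B -> C) -> (A=1 B=0 C=8)
Reached target in 3 moves.

Answer: 3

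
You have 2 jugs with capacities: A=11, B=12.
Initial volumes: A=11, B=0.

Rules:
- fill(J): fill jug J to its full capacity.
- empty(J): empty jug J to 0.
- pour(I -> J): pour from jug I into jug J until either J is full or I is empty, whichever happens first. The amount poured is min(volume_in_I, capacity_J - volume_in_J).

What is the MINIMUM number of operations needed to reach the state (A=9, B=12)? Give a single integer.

Answer: 7

Derivation:
BFS from (A=11, B=0). One shortest path:
  1. pour(A -> B) -> (A=0 B=11)
  2. fill(A) -> (A=11 B=11)
  3. pour(A -> B) -> (A=10 B=12)
  4. empty(B) -> (A=10 B=0)
  5. pour(A -> B) -> (A=0 B=10)
  6. fill(A) -> (A=11 B=10)
  7. pour(A -> B) -> (A=9 B=12)
Reached target in 7 moves.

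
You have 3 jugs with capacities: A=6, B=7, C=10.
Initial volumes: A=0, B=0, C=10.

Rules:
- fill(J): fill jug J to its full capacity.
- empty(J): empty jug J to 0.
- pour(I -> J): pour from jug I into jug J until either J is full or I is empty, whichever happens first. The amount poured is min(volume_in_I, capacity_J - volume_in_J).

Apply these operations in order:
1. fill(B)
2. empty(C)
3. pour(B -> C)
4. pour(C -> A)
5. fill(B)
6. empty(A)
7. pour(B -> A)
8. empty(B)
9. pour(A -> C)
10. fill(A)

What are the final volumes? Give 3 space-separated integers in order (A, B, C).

Step 1: fill(B) -> (A=0 B=7 C=10)
Step 2: empty(C) -> (A=0 B=7 C=0)
Step 3: pour(B -> C) -> (A=0 B=0 C=7)
Step 4: pour(C -> A) -> (A=6 B=0 C=1)
Step 5: fill(B) -> (A=6 B=7 C=1)
Step 6: empty(A) -> (A=0 B=7 C=1)
Step 7: pour(B -> A) -> (A=6 B=1 C=1)
Step 8: empty(B) -> (A=6 B=0 C=1)
Step 9: pour(A -> C) -> (A=0 B=0 C=7)
Step 10: fill(A) -> (A=6 B=0 C=7)

Answer: 6 0 7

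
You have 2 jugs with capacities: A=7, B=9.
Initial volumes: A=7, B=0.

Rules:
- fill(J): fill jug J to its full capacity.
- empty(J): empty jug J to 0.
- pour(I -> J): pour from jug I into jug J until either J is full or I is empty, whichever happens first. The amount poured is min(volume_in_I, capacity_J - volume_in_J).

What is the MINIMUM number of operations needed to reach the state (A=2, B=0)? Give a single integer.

Answer: 5

Derivation:
BFS from (A=7, B=0). One shortest path:
  1. empty(A) -> (A=0 B=0)
  2. fill(B) -> (A=0 B=9)
  3. pour(B -> A) -> (A=7 B=2)
  4. empty(A) -> (A=0 B=2)
  5. pour(B -> A) -> (A=2 B=0)
Reached target in 5 moves.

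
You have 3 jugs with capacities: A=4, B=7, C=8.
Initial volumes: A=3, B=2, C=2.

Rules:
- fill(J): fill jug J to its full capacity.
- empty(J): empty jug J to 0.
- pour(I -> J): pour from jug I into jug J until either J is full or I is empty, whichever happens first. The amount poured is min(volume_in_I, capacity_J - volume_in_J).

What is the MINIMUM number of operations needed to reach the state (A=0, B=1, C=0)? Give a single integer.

Answer: 3

Derivation:
BFS from (A=3, B=2, C=2). One shortest path:
  1. empty(C) -> (A=3 B=2 C=0)
  2. pour(B -> A) -> (A=4 B=1 C=0)
  3. empty(A) -> (A=0 B=1 C=0)
Reached target in 3 moves.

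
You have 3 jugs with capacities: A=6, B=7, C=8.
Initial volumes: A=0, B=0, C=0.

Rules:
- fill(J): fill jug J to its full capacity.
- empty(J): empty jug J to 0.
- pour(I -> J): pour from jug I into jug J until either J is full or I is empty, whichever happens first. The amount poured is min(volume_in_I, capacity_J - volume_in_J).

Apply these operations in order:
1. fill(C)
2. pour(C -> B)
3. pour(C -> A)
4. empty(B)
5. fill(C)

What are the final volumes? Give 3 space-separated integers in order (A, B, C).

Step 1: fill(C) -> (A=0 B=0 C=8)
Step 2: pour(C -> B) -> (A=0 B=7 C=1)
Step 3: pour(C -> A) -> (A=1 B=7 C=0)
Step 4: empty(B) -> (A=1 B=0 C=0)
Step 5: fill(C) -> (A=1 B=0 C=8)

Answer: 1 0 8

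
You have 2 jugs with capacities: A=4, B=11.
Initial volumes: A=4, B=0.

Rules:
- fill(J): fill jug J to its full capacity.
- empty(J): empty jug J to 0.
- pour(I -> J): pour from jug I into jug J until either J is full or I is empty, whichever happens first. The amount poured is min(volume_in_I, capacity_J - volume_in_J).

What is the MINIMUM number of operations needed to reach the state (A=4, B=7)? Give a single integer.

BFS from (A=4, B=0). One shortest path:
  1. empty(A) -> (A=0 B=0)
  2. fill(B) -> (A=0 B=11)
  3. pour(B -> A) -> (A=4 B=7)
Reached target in 3 moves.

Answer: 3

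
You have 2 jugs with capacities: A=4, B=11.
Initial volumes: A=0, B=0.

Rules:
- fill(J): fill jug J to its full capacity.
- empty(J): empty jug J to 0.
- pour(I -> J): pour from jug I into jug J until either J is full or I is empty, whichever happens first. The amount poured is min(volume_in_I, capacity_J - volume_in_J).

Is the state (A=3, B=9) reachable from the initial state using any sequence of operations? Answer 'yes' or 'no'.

Answer: no

Derivation:
BFS explored all 30 reachable states.
Reachable set includes: (0,0), (0,1), (0,2), (0,3), (0,4), (0,5), (0,6), (0,7), (0,8), (0,9), (0,10), (0,11) ...
Target (A=3, B=9) not in reachable set → no.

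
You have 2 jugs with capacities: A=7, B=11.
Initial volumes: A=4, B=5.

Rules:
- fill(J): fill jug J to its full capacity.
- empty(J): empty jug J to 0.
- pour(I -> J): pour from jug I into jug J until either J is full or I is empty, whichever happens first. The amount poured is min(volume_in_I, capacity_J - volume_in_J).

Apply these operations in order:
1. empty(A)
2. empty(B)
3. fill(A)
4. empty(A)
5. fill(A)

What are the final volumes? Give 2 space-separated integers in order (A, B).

Step 1: empty(A) -> (A=0 B=5)
Step 2: empty(B) -> (A=0 B=0)
Step 3: fill(A) -> (A=7 B=0)
Step 4: empty(A) -> (A=0 B=0)
Step 5: fill(A) -> (A=7 B=0)

Answer: 7 0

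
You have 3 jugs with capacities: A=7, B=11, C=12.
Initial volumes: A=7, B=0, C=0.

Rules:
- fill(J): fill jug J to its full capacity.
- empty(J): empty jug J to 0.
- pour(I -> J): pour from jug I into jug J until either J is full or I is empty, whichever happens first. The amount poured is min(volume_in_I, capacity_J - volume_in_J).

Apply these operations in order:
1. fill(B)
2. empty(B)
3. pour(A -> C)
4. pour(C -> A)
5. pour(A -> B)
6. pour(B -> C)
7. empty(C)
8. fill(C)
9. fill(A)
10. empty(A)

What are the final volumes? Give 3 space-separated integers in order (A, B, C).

Answer: 0 0 12

Derivation:
Step 1: fill(B) -> (A=7 B=11 C=0)
Step 2: empty(B) -> (A=7 B=0 C=0)
Step 3: pour(A -> C) -> (A=0 B=0 C=7)
Step 4: pour(C -> A) -> (A=7 B=0 C=0)
Step 5: pour(A -> B) -> (A=0 B=7 C=0)
Step 6: pour(B -> C) -> (A=0 B=0 C=7)
Step 7: empty(C) -> (A=0 B=0 C=0)
Step 8: fill(C) -> (A=0 B=0 C=12)
Step 9: fill(A) -> (A=7 B=0 C=12)
Step 10: empty(A) -> (A=0 B=0 C=12)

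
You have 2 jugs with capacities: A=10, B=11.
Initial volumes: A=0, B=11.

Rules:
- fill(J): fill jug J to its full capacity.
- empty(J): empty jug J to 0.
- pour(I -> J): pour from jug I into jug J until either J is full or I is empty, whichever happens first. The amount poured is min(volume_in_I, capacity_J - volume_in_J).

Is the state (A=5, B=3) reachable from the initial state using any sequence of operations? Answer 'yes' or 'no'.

Answer: no

Derivation:
BFS explored all 42 reachable states.
Reachable set includes: (0,0), (0,1), (0,2), (0,3), (0,4), (0,5), (0,6), (0,7), (0,8), (0,9), (0,10), (0,11) ...
Target (A=5, B=3) not in reachable set → no.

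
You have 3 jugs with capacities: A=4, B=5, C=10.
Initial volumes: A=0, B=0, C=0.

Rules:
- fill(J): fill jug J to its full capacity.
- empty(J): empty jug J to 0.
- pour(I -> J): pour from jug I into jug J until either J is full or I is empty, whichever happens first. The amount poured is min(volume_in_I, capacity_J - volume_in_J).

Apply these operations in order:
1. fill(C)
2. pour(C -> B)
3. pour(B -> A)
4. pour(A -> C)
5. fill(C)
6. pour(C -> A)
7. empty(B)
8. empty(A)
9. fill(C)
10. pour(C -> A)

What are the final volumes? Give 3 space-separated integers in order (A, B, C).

Answer: 4 0 6

Derivation:
Step 1: fill(C) -> (A=0 B=0 C=10)
Step 2: pour(C -> B) -> (A=0 B=5 C=5)
Step 3: pour(B -> A) -> (A=4 B=1 C=5)
Step 4: pour(A -> C) -> (A=0 B=1 C=9)
Step 5: fill(C) -> (A=0 B=1 C=10)
Step 6: pour(C -> A) -> (A=4 B=1 C=6)
Step 7: empty(B) -> (A=4 B=0 C=6)
Step 8: empty(A) -> (A=0 B=0 C=6)
Step 9: fill(C) -> (A=0 B=0 C=10)
Step 10: pour(C -> A) -> (A=4 B=0 C=6)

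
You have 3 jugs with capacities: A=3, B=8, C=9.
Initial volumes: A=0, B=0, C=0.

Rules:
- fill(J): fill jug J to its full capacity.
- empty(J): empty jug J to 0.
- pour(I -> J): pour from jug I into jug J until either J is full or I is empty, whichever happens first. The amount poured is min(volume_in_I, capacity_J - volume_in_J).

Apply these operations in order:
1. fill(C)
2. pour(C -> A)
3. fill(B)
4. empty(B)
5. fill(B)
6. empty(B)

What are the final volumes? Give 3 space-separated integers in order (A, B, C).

Answer: 3 0 6

Derivation:
Step 1: fill(C) -> (A=0 B=0 C=9)
Step 2: pour(C -> A) -> (A=3 B=0 C=6)
Step 3: fill(B) -> (A=3 B=8 C=6)
Step 4: empty(B) -> (A=3 B=0 C=6)
Step 5: fill(B) -> (A=3 B=8 C=6)
Step 6: empty(B) -> (A=3 B=0 C=6)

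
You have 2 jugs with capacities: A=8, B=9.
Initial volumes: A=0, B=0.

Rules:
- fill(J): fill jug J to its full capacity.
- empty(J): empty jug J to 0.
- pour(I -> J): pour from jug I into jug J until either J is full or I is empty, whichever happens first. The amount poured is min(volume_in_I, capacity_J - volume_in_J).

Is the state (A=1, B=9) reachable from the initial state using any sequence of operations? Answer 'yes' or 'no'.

Answer: yes

Derivation:
BFS from (A=0, B=0):
  1. fill(B) -> (A=0 B=9)
  2. pour(B -> A) -> (A=8 B=1)
  3. empty(A) -> (A=0 B=1)
  4. pour(B -> A) -> (A=1 B=0)
  5. fill(B) -> (A=1 B=9)
Target reached → yes.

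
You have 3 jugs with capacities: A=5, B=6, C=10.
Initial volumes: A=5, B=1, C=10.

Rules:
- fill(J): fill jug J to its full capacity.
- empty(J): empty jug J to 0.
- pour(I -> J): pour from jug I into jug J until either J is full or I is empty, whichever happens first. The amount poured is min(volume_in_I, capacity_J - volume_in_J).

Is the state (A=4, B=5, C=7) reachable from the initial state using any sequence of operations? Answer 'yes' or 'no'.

BFS explored all 282 reachable states.
Reachable set includes: (0,0,0), (0,0,1), (0,0,2), (0,0,3), (0,0,4), (0,0,5), (0,0,6), (0,0,7), (0,0,8), (0,0,9), (0,0,10), (0,1,0) ...
Target (A=4, B=5, C=7) not in reachable set → no.

Answer: no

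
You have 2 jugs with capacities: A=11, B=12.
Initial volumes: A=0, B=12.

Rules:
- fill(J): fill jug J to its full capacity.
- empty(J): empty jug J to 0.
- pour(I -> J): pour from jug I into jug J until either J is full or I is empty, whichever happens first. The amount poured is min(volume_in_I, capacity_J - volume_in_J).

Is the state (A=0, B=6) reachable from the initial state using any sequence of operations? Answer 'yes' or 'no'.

BFS from (A=0, B=12):
  1. pour(B -> A) -> (A=11 B=1)
  2. empty(A) -> (A=0 B=1)
  3. pour(B -> A) -> (A=1 B=0)
  4. fill(B) -> (A=1 B=12)
  5. pour(B -> A) -> (A=11 B=2)
  6. empty(A) -> (A=0 B=2)
  7. pour(B -> A) -> (A=2 B=0)
  8. fill(B) -> (A=2 B=12)
  9. pour(B -> A) -> (A=11 B=3)
  10. empty(A) -> (A=0 B=3)
  11. pour(B -> A) -> (A=3 B=0)
  12. fill(B) -> (A=3 B=12)
  13. pour(B -> A) -> (A=11 B=4)
  14. empty(A) -> (A=0 B=4)
  15. pour(B -> A) -> (A=4 B=0)
  16. fill(B) -> (A=4 B=12)
  17. pour(B -> A) -> (A=11 B=5)
  18. empty(A) -> (A=0 B=5)
  19. pour(B -> A) -> (A=5 B=0)
  20. fill(B) -> (A=5 B=12)
  21. pour(B -> A) -> (A=11 B=6)
  22. empty(A) -> (A=0 B=6)
Target reached → yes.

Answer: yes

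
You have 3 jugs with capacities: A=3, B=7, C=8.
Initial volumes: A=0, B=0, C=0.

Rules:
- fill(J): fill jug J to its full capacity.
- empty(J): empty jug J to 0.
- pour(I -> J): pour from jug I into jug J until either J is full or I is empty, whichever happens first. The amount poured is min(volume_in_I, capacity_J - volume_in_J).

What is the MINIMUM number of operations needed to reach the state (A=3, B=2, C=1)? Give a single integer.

Answer: 8

Derivation:
BFS from (A=0, B=0, C=0). One shortest path:
  1. fill(A) -> (A=3 B=0 C=0)
  2. fill(B) -> (A=3 B=7 C=0)
  3. pour(B -> C) -> (A=3 B=0 C=7)
  4. pour(A -> C) -> (A=2 B=0 C=8)
  5. pour(C -> B) -> (A=2 B=7 C=1)
  6. empty(B) -> (A=2 B=0 C=1)
  7. pour(A -> B) -> (A=0 B=2 C=1)
  8. fill(A) -> (A=3 B=2 C=1)
Reached target in 8 moves.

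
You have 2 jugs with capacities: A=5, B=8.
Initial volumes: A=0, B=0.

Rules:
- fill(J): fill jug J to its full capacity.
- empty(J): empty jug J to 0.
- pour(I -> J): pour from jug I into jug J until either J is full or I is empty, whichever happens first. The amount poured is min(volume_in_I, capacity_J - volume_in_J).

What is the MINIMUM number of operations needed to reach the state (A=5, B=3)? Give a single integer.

BFS from (A=0, B=0). One shortest path:
  1. fill(B) -> (A=0 B=8)
  2. pour(B -> A) -> (A=5 B=3)
Reached target in 2 moves.

Answer: 2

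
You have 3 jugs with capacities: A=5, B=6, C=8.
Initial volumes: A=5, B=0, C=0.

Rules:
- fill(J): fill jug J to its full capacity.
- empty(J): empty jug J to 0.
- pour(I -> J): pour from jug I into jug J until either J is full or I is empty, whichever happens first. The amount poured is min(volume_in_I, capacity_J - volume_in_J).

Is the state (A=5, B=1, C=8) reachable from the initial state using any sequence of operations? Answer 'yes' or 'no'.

Answer: yes

Derivation:
BFS from (A=5, B=0, C=0):
  1. empty(A) -> (A=0 B=0 C=0)
  2. fill(B) -> (A=0 B=6 C=0)
  3. fill(C) -> (A=0 B=6 C=8)
  4. pour(B -> A) -> (A=5 B=1 C=8)
Target reached → yes.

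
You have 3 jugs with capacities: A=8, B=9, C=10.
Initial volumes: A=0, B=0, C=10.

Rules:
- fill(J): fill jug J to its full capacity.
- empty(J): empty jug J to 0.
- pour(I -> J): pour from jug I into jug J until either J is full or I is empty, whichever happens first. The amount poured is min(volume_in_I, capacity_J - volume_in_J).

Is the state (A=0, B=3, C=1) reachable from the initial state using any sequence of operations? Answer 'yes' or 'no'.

BFS from (A=0, B=0, C=10):
  1. pour(C -> A) -> (A=8 B=0 C=2)
  2. empty(A) -> (A=0 B=0 C=2)
  3. pour(C -> A) -> (A=2 B=0 C=0)
  4. fill(C) -> (A=2 B=0 C=10)
  5. pour(C -> B) -> (A=2 B=9 C=1)
  6. pour(B -> A) -> (A=8 B=3 C=1)
  7. empty(A) -> (A=0 B=3 C=1)
Target reached → yes.

Answer: yes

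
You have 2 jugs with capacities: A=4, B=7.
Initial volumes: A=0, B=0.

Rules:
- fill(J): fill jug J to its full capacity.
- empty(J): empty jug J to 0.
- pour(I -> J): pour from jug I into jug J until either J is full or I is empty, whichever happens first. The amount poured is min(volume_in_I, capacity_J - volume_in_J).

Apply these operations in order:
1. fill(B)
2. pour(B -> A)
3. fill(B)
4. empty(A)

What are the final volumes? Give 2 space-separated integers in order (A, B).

Step 1: fill(B) -> (A=0 B=7)
Step 2: pour(B -> A) -> (A=4 B=3)
Step 3: fill(B) -> (A=4 B=7)
Step 4: empty(A) -> (A=0 B=7)

Answer: 0 7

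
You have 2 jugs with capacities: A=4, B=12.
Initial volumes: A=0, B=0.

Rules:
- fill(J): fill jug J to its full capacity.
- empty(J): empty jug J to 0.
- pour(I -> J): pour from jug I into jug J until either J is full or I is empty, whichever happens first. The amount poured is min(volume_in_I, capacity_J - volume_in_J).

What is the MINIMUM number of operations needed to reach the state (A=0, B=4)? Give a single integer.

Answer: 2

Derivation:
BFS from (A=0, B=0). One shortest path:
  1. fill(A) -> (A=4 B=0)
  2. pour(A -> B) -> (A=0 B=4)
Reached target in 2 moves.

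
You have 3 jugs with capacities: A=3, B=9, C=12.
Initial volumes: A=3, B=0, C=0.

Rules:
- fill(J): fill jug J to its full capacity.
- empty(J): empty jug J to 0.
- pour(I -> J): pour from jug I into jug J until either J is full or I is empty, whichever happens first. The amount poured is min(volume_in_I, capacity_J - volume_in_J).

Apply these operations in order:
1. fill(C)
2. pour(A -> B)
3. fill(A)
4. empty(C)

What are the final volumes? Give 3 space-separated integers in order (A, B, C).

Step 1: fill(C) -> (A=3 B=0 C=12)
Step 2: pour(A -> B) -> (A=0 B=3 C=12)
Step 3: fill(A) -> (A=3 B=3 C=12)
Step 4: empty(C) -> (A=3 B=3 C=0)

Answer: 3 3 0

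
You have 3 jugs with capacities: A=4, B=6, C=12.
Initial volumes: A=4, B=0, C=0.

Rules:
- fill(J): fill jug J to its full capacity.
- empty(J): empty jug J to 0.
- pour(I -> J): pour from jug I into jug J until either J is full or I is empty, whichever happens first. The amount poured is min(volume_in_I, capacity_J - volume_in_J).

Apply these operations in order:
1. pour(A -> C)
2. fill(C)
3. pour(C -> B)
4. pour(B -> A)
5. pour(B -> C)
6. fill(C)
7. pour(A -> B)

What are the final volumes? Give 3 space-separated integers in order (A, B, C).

Answer: 0 4 12

Derivation:
Step 1: pour(A -> C) -> (A=0 B=0 C=4)
Step 2: fill(C) -> (A=0 B=0 C=12)
Step 3: pour(C -> B) -> (A=0 B=6 C=6)
Step 4: pour(B -> A) -> (A=4 B=2 C=6)
Step 5: pour(B -> C) -> (A=4 B=0 C=8)
Step 6: fill(C) -> (A=4 B=0 C=12)
Step 7: pour(A -> B) -> (A=0 B=4 C=12)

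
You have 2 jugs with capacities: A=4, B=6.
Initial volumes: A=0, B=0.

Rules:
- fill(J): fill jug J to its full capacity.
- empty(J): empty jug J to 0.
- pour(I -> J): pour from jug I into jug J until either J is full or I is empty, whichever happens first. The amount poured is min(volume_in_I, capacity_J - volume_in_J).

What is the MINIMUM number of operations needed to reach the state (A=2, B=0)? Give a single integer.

Answer: 4

Derivation:
BFS from (A=0, B=0). One shortest path:
  1. fill(B) -> (A=0 B=6)
  2. pour(B -> A) -> (A=4 B=2)
  3. empty(A) -> (A=0 B=2)
  4. pour(B -> A) -> (A=2 B=0)
Reached target in 4 moves.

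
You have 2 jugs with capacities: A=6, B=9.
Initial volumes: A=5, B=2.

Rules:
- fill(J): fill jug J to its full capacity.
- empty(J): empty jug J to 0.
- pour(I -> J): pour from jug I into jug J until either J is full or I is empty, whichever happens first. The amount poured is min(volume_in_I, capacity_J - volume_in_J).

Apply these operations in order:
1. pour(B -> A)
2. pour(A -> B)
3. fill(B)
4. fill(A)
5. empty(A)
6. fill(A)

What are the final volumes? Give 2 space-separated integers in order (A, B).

Answer: 6 9

Derivation:
Step 1: pour(B -> A) -> (A=6 B=1)
Step 2: pour(A -> B) -> (A=0 B=7)
Step 3: fill(B) -> (A=0 B=9)
Step 4: fill(A) -> (A=6 B=9)
Step 5: empty(A) -> (A=0 B=9)
Step 6: fill(A) -> (A=6 B=9)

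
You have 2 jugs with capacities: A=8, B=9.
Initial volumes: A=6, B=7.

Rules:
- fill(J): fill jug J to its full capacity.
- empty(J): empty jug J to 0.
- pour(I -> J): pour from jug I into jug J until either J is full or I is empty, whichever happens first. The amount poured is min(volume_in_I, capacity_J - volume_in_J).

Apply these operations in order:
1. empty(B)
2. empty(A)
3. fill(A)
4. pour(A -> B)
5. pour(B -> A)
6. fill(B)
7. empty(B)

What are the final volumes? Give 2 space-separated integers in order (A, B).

Step 1: empty(B) -> (A=6 B=0)
Step 2: empty(A) -> (A=0 B=0)
Step 3: fill(A) -> (A=8 B=0)
Step 4: pour(A -> B) -> (A=0 B=8)
Step 5: pour(B -> A) -> (A=8 B=0)
Step 6: fill(B) -> (A=8 B=9)
Step 7: empty(B) -> (A=8 B=0)

Answer: 8 0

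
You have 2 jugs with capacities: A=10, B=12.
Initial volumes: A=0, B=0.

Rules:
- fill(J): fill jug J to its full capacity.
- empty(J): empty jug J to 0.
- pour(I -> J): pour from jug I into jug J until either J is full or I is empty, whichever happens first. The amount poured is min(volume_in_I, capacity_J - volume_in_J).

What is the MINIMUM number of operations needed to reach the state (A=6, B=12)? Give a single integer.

BFS from (A=0, B=0). One shortest path:
  1. fill(A) -> (A=10 B=0)
  2. pour(A -> B) -> (A=0 B=10)
  3. fill(A) -> (A=10 B=10)
  4. pour(A -> B) -> (A=8 B=12)
  5. empty(B) -> (A=8 B=0)
  6. pour(A -> B) -> (A=0 B=8)
  7. fill(A) -> (A=10 B=8)
  8. pour(A -> B) -> (A=6 B=12)
Reached target in 8 moves.

Answer: 8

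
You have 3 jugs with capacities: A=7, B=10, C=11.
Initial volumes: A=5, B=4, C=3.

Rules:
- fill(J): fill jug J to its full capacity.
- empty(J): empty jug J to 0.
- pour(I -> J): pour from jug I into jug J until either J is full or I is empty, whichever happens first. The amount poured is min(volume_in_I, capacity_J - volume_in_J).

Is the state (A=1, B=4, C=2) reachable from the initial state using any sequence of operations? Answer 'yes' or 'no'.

BFS explored all 517 reachable states.
Reachable set includes: (0,0,0), (0,0,1), (0,0,2), (0,0,3), (0,0,4), (0,0,5), (0,0,6), (0,0,7), (0,0,8), (0,0,9), (0,0,10), (0,0,11) ...
Target (A=1, B=4, C=2) not in reachable set → no.

Answer: no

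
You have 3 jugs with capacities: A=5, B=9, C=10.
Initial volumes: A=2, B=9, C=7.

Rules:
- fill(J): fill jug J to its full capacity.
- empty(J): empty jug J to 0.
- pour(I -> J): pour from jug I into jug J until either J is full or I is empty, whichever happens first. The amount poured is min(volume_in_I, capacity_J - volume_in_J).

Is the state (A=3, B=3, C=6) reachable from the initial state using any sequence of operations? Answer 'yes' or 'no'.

Answer: no

Derivation:
BFS explored all 372 reachable states.
Reachable set includes: (0,0,0), (0,0,1), (0,0,2), (0,0,3), (0,0,4), (0,0,5), (0,0,6), (0,0,7), (0,0,8), (0,0,9), (0,0,10), (0,1,0) ...
Target (A=3, B=3, C=6) not in reachable set → no.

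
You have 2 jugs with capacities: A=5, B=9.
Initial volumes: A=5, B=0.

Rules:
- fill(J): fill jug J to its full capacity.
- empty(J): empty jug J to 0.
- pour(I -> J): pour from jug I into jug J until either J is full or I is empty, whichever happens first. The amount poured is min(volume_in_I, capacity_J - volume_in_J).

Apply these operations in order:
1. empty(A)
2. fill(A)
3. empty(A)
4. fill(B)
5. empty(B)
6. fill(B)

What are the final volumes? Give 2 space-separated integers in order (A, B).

Answer: 0 9

Derivation:
Step 1: empty(A) -> (A=0 B=0)
Step 2: fill(A) -> (A=5 B=0)
Step 3: empty(A) -> (A=0 B=0)
Step 4: fill(B) -> (A=0 B=9)
Step 5: empty(B) -> (A=0 B=0)
Step 6: fill(B) -> (A=0 B=9)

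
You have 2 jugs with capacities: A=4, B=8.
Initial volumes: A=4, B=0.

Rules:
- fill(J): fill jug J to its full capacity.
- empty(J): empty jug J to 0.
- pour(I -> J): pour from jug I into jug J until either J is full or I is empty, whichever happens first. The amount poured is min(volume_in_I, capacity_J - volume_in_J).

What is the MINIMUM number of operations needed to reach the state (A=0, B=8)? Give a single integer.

BFS from (A=4, B=0). One shortest path:
  1. empty(A) -> (A=0 B=0)
  2. fill(B) -> (A=0 B=8)
Reached target in 2 moves.

Answer: 2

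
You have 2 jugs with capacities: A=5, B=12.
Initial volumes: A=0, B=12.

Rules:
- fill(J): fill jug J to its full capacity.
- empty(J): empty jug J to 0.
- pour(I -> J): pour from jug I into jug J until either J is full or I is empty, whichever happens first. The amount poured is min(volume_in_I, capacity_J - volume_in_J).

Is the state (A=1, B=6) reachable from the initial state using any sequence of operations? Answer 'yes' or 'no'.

Answer: no

Derivation:
BFS explored all 34 reachable states.
Reachable set includes: (0,0), (0,1), (0,2), (0,3), (0,4), (0,5), (0,6), (0,7), (0,8), (0,9), (0,10), (0,11) ...
Target (A=1, B=6) not in reachable set → no.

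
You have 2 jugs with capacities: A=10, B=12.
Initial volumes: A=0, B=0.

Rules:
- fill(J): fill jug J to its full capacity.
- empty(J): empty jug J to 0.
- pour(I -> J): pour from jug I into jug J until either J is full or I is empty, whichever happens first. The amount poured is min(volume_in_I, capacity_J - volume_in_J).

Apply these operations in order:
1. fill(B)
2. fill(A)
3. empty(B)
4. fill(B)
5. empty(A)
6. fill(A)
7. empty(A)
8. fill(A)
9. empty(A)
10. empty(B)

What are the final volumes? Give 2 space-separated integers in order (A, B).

Answer: 0 0

Derivation:
Step 1: fill(B) -> (A=0 B=12)
Step 2: fill(A) -> (A=10 B=12)
Step 3: empty(B) -> (A=10 B=0)
Step 4: fill(B) -> (A=10 B=12)
Step 5: empty(A) -> (A=0 B=12)
Step 6: fill(A) -> (A=10 B=12)
Step 7: empty(A) -> (A=0 B=12)
Step 8: fill(A) -> (A=10 B=12)
Step 9: empty(A) -> (A=0 B=12)
Step 10: empty(B) -> (A=0 B=0)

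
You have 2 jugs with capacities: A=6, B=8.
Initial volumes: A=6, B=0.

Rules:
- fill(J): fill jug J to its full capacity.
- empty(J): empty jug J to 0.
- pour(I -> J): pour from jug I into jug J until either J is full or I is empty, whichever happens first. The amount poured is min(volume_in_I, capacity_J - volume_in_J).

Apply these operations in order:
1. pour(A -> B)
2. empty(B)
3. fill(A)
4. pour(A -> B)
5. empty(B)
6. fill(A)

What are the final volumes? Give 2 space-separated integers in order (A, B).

Step 1: pour(A -> B) -> (A=0 B=6)
Step 2: empty(B) -> (A=0 B=0)
Step 3: fill(A) -> (A=6 B=0)
Step 4: pour(A -> B) -> (A=0 B=6)
Step 5: empty(B) -> (A=0 B=0)
Step 6: fill(A) -> (A=6 B=0)

Answer: 6 0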